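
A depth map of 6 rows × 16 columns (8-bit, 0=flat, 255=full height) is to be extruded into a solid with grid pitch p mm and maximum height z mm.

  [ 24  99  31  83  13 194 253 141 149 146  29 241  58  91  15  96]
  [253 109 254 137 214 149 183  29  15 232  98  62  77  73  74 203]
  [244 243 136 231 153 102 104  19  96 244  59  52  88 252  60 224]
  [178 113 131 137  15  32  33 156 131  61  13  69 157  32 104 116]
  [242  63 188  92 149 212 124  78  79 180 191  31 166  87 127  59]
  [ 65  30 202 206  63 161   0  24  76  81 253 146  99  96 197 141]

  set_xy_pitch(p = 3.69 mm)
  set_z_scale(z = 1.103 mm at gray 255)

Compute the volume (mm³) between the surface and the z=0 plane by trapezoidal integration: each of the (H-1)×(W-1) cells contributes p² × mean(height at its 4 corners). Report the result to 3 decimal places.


525.679

height_mm = gray/255 × 1.103; cell vol = 3.69² × mean(4 corners)
unit = 3.69² × 1.103 / (4×255) = 0.0147241 mm³ per gray-sum
row 0: Σ corner-gray over 15 cells = 7074  → 104.1581
row 1: Σ corner-gray over 15 cells = 8014  → 117.9988
row 2: Σ corner-gray over 15 cells = 6808  → 100.2415
row 3: Σ corner-gray over 15 cells = 6497  → 95.6623
row 4: Σ corner-gray over 15 cells = 7309  → 107.6183
Σ rows: total corner-gray = 35702  → 525.6790 mm³


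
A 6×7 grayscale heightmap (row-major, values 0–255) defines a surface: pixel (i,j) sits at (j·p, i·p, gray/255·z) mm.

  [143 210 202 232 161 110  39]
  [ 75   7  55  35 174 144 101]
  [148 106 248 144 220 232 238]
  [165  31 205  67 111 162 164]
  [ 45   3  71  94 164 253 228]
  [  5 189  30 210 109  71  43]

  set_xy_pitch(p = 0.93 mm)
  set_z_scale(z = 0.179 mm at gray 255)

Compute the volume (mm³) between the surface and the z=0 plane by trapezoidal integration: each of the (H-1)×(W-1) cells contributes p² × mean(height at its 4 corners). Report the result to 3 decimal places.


height_mm = gray/255 × 0.179; cell vol = 0.93² × mean(4 corners)
unit = 0.93² × 0.179 / (4×255) = 0.000151781 mm³ per gray-sum
row 0: Σ corner-gray over 6 cells = 3018  → 0.4581
row 1: Σ corner-gray over 6 cells = 3292  → 0.4997
row 2: Σ corner-gray over 6 cells = 3767  → 0.5718
row 3: Σ corner-gray over 6 cells = 2924  → 0.4438
row 4: Σ corner-gray over 6 cells = 2709  → 0.4112
Σ rows: total corner-gray = 15710  → 2.3845 mm³

2.384


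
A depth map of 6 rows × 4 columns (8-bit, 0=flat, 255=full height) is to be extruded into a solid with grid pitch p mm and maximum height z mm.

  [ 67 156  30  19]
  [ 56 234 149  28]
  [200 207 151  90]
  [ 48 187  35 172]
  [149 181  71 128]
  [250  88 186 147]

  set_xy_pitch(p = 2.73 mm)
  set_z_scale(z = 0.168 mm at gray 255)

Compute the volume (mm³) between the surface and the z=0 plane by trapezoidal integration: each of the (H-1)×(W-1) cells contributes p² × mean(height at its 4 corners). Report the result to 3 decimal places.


9.826

height_mm = gray/255 × 0.168; cell vol = 2.73² × mean(4 corners)
unit = 2.73² × 0.168 / (4×255) = 0.00122754 mm³ per gray-sum
row 0: Σ corner-gray over 3 cells = 1308  → 1.6056
row 1: Σ corner-gray over 3 cells = 1856  → 2.2783
row 2: Σ corner-gray over 3 cells = 1670  → 2.0500
row 3: Σ corner-gray over 3 cells = 1445  → 1.7738
row 4: Σ corner-gray over 3 cells = 1726  → 2.1187
Σ rows: total corner-gray = 8005  → 9.8264 mm³


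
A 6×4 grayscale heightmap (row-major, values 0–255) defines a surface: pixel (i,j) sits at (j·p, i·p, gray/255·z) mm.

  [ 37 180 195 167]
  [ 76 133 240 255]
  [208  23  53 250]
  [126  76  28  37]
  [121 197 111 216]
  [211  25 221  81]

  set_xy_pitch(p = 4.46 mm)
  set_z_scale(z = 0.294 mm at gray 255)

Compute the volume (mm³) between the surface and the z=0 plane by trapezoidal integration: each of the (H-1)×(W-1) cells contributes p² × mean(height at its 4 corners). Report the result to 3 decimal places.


44.492

height_mm = gray/255 × 0.294; cell vol = 4.46² × mean(4 corners)
unit = 4.46² × 0.294 / (4×255) = 0.00573346 mm³ per gray-sum
row 0: Σ corner-gray over 3 cells = 2031  → 11.6447
row 1: Σ corner-gray over 3 cells = 1687  → 9.6723
row 2: Σ corner-gray over 3 cells = 981  → 5.6245
row 3: Σ corner-gray over 3 cells = 1324  → 7.5911
row 4: Σ corner-gray over 3 cells = 1737  → 9.9590
Σ rows: total corner-gray = 7760  → 44.4917 mm³


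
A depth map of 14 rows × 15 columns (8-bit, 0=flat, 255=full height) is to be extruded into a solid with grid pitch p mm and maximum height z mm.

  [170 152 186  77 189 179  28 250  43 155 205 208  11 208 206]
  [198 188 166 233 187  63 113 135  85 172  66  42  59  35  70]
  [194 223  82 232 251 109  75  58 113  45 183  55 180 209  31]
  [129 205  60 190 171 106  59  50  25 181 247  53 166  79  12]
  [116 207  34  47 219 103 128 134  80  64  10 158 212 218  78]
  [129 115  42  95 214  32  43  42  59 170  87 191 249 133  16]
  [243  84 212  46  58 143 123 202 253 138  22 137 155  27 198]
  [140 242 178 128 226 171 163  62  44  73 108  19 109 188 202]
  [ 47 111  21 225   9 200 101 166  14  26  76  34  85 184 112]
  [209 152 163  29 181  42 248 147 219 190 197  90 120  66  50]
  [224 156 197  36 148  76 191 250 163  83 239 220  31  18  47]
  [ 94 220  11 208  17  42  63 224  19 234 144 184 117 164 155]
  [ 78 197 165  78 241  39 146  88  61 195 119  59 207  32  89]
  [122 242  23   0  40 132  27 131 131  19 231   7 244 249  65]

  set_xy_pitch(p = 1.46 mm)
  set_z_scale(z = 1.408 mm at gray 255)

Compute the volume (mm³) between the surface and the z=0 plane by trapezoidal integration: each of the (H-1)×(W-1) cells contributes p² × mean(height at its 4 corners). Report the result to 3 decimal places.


height_mm = gray/255 × 1.408; cell vol = 1.46² × mean(4 corners)
unit = 1.46² × 1.408 / (4×255) = 0.00294244 mm³ per gray-sum
row 0: Σ corner-gray over 14 cells = 7514  → 22.1095
row 1: Σ corner-gray over 14 cells = 7211  → 21.2180
row 2: Σ corner-gray over 14 cells = 7180  → 21.1267
row 3: Σ corner-gray over 14 cells = 6747  → 19.8527
row 4: Σ corner-gray over 14 cells = 6511  → 19.1583
row 5: Σ corner-gray over 14 cells = 6730  → 19.8026
row 6: Σ corner-gray over 14 cells = 7405  → 21.7888
row 7: Σ corner-gray over 14 cells = 6427  → 18.9111
row 8: Σ corner-gray over 14 cells = 6610  → 19.4496
row 9: Σ corner-gray over 14 cells = 7834  → 23.0511
row 10: Σ corner-gray over 14 cells = 7430  → 21.8624
row 11: Σ corner-gray over 14 cells = 6964  → 20.4912
row 12: Σ corner-gray over 14 cells = 6560  → 19.3024
Σ rows: total corner-gray = 91123  → 268.1243 mm³

268.124


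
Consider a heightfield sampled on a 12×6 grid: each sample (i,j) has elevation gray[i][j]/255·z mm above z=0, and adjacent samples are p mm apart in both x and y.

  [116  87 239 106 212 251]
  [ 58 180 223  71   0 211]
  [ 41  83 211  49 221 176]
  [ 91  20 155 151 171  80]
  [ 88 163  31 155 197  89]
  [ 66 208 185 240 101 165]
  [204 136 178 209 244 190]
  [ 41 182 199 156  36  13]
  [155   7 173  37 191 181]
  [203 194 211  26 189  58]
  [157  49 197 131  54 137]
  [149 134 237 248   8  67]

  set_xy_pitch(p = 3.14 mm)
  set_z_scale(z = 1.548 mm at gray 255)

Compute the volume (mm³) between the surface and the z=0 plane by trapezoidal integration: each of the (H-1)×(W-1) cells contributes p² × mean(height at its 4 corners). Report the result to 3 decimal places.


height_mm = gray/255 × 1.548; cell vol = 3.14² × mean(4 corners)
unit = 3.14² × 1.548 / (4×255) = 0.0149634 mm³ per gray-sum
row 0: Σ corner-gray over 5 cells = 2872  → 42.9749
row 1: Σ corner-gray over 5 cells = 2562  → 38.3362
row 2: Σ corner-gray over 5 cells = 2510  → 37.5581
row 3: Σ corner-gray over 5 cells = 2434  → 36.4209
row 4: Σ corner-gray over 5 cells = 2968  → 44.4114
row 5: Σ corner-gray over 5 cells = 3627  → 54.2722
row 6: Σ corner-gray over 5 cells = 3128  → 46.8055
row 7: Σ corner-gray over 5 cells = 2352  → 35.1939
row 8: Σ corner-gray over 5 cells = 2653  → 39.6979
row 9: Σ corner-gray over 5 cells = 2657  → 39.7577
row 10: Σ corner-gray over 5 cells = 2626  → 39.2939
Σ rows: total corner-gray = 30389  → 454.7225 mm³

454.723


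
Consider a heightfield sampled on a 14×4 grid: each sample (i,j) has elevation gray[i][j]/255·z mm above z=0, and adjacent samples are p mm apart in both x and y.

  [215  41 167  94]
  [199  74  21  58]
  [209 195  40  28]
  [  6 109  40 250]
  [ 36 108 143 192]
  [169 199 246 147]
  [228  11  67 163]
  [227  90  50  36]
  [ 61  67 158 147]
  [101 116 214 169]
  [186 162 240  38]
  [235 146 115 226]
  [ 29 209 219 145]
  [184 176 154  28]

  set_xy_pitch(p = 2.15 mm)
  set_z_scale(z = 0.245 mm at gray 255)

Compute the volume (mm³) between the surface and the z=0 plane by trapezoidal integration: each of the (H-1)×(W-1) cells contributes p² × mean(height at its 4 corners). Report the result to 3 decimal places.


22.565

height_mm = gray/255 × 0.245; cell vol = 2.15² × mean(4 corners)
unit = 2.15² × 0.245 / (4×255) = 0.00111031 mm³ per gray-sum
row 0: Σ corner-gray over 3 cells = 1172  → 1.3013
row 1: Σ corner-gray over 3 cells = 1154  → 1.2813
row 2: Σ corner-gray over 3 cells = 1261  → 1.4001
row 3: Σ corner-gray over 3 cells = 1284  → 1.4256
row 4: Σ corner-gray over 3 cells = 1936  → 2.1496
row 5: Σ corner-gray over 3 cells = 1753  → 1.9464
row 6: Σ corner-gray over 3 cells = 1090  → 1.2102
row 7: Σ corner-gray over 3 cells = 1201  → 1.3335
row 8: Σ corner-gray over 3 cells = 1588  → 1.7632
row 9: Σ corner-gray over 3 cells = 1958  → 2.1740
row 10: Σ corner-gray over 3 cells = 2011  → 2.2328
row 11: Σ corner-gray over 3 cells = 2013  → 2.2350
row 12: Σ corner-gray over 3 cells = 1902  → 2.1118
Σ rows: total corner-gray = 20323  → 22.5648 mm³


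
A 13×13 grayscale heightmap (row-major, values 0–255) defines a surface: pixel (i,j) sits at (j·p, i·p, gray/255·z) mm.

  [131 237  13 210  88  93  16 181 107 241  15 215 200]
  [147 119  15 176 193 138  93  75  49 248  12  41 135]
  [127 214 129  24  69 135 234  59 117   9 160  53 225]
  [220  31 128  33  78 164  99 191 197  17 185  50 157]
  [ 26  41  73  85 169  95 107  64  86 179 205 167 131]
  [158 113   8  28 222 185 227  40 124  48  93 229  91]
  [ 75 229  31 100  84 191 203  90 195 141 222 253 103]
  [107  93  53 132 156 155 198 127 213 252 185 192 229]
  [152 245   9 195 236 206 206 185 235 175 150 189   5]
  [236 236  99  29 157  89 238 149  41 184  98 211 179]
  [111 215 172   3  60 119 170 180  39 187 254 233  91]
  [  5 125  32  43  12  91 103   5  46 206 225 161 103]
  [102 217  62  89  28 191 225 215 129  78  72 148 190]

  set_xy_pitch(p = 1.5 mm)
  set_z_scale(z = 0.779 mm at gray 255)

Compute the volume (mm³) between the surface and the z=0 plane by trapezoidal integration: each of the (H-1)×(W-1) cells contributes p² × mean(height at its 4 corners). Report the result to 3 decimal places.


height_mm = gray/255 × 0.779; cell vol = 1.5² × mean(4 corners)
unit = 1.5² × 0.779 / (4×255) = 0.00171838 mm³ per gray-sum
row 0: Σ corner-gray over 12 cells = 5763  → 9.9030
row 1: Σ corner-gray over 12 cells = 5358  → 9.2071
row 2: Σ corner-gray over 12 cells = 5481  → 9.4185
row 3: Σ corner-gray over 12 cells = 5422  → 9.3171
row 4: Σ corner-gray over 12 cells = 5582  → 9.5920
row 5: Σ corner-gray over 12 cells = 6539  → 11.2365
row 6: Σ corner-gray over 12 cells = 7504  → 12.8947
row 7: Σ corner-gray over 12 cells = 8067  → 13.8622
row 8: Σ corner-gray over 12 cells = 7696  → 13.2247
row 9: Σ corner-gray over 12 cells = 6943  → 11.9307
row 10: Σ corner-gray over 12 cells = 5672  → 9.7467
row 11: Σ corner-gray over 12 cells = 5406  → 9.2896
Σ rows: total corner-gray = 75433  → 129.6227 mm³

129.623


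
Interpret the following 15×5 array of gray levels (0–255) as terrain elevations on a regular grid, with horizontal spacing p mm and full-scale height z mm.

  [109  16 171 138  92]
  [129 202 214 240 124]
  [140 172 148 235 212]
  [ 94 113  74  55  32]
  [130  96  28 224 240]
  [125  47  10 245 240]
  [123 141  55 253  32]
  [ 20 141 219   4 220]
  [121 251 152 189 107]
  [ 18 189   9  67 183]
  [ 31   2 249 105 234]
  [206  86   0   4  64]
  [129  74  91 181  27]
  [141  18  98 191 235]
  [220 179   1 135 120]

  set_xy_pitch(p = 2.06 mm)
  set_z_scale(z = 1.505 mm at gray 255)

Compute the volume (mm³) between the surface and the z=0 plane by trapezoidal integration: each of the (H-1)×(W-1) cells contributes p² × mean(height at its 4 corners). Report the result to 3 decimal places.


175.463

height_mm = gray/255 × 1.505; cell vol = 2.06² × mean(4 corners)
unit = 2.06² × 1.505 / (4×255) = 0.00626139 mm³ per gray-sum
row 0: Σ corner-gray over 4 cells = 2416  → 15.1275
row 1: Σ corner-gray over 4 cells = 3027  → 18.9532
row 2: Σ corner-gray over 4 cells = 2072  → 12.9736
row 3: Σ corner-gray over 4 cells = 1676  → 10.4941
row 4: Σ corner-gray over 4 cells = 2035  → 12.7419
row 5: Σ corner-gray over 4 cells = 2022  → 12.6605
row 6: Σ corner-gray over 4 cells = 2021  → 12.6543
row 7: Σ corner-gray over 4 cells = 2380  → 14.9021
row 8: Σ corner-gray over 4 cells = 2143  → 13.4182
row 9: Σ corner-gray over 4 cells = 1708  → 10.6945
row 10: Σ corner-gray over 4 cells = 1427  → 8.9350
row 11: Σ corner-gray over 4 cells = 1298  → 8.1273
row 12: Σ corner-gray over 4 cells = 1838  → 11.5084
row 13: Σ corner-gray over 4 cells = 1960  → 12.2723
Σ rows: total corner-gray = 28023  → 175.4629 mm³


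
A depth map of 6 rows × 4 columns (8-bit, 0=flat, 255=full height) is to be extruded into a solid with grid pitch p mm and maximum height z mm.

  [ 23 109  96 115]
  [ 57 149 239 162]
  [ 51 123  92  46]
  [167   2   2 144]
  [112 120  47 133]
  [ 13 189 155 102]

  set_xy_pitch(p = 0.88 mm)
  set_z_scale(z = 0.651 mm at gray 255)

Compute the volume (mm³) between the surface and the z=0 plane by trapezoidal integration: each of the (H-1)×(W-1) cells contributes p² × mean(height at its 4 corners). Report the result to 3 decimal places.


3.060

height_mm = gray/255 × 0.651; cell vol = 0.88² × mean(4 corners)
unit = 0.88² × 0.651 / (4×255) = 0.000494249 mm³ per gray-sum
row 0: Σ corner-gray over 3 cells = 1543  → 0.7626
row 1: Σ corner-gray over 3 cells = 1522  → 0.7522
row 2: Σ corner-gray over 3 cells = 846  → 0.4181
row 3: Σ corner-gray over 3 cells = 898  → 0.4438
row 4: Σ corner-gray over 3 cells = 1382  → 0.6831
Σ rows: total corner-gray = 6191  → 3.0599 mm³


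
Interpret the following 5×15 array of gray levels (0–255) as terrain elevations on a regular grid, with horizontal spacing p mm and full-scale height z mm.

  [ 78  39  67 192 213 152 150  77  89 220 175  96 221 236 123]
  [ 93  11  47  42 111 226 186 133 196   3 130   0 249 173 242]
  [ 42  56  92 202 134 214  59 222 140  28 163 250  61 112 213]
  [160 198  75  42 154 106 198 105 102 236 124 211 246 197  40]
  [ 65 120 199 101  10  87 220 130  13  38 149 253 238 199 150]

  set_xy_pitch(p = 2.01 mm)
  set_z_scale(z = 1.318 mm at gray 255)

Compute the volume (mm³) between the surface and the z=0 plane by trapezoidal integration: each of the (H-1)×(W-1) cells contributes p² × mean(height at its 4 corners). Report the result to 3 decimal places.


height_mm = gray/255 × 1.318; cell vol = 2.01² × mean(4 corners)
unit = 2.01² × 1.318 / (4×255) = 0.00522044 mm³ per gray-sum
row 0: Σ corner-gray over 14 cells = 7404  → 38.6522
row 1: Σ corner-gray over 14 cells = 7070  → 36.9085
row 2: Σ corner-gray over 14 cells = 7909  → 41.2885
row 3: Σ corner-gray over 14 cells = 7917  → 41.3302
Σ rows: total corner-gray = 30300  → 158.1794 mm³

158.179


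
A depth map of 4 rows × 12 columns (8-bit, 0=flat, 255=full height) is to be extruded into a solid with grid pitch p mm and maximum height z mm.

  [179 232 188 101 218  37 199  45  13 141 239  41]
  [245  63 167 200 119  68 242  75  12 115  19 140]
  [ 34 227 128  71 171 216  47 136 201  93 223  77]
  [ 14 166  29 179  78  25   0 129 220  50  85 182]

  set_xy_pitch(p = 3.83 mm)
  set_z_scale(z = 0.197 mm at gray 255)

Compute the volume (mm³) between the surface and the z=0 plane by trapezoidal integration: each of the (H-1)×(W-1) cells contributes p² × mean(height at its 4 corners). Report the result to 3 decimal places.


height_mm = gray/255 × 0.197; cell vol = 3.83² × mean(4 corners)
unit = 3.83² × 0.197 / (4×255) = 0.00283311 mm³ per gray-sum
row 0: Σ corner-gray over 11 cells = 5591  → 15.8399
row 1: Σ corner-gray over 11 cells = 5682  → 16.0977
row 2: Σ corner-gray over 11 cells = 5255  → 14.8880
Σ rows: total corner-gray = 16528  → 46.8257 mm³

46.826


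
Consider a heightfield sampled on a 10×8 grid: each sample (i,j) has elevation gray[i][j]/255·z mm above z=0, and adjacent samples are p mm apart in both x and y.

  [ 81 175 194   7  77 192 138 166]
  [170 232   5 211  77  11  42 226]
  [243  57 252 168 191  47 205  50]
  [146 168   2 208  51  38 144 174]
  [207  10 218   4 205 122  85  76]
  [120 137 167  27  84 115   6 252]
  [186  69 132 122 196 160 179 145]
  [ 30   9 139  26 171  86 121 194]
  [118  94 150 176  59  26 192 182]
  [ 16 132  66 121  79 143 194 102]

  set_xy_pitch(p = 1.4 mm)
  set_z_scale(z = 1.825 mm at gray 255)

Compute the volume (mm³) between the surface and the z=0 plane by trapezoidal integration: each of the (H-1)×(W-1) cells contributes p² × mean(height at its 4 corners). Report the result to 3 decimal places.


height_mm = gray/255 × 1.825; cell vol = 1.4² × mean(4 corners)
unit = 1.4² × 1.825 / (4×255) = 0.00350686 mm³ per gray-sum
row 0: Σ corner-gray over 7 cells = 3365  → 11.8006
row 1: Σ corner-gray over 7 cells = 3685  → 12.9228
row 2: Σ corner-gray over 7 cells = 3675  → 12.8877
row 3: Σ corner-gray over 7 cells = 3113  → 10.9169
row 4: Σ corner-gray over 7 cells = 3015  → 10.5732
row 5: Σ corner-gray over 7 cells = 3491  → 12.2425
row 6: Σ corner-gray over 7 cells = 3375  → 11.8357
row 7: Σ corner-gray over 7 cells = 3022  → 10.5977
row 8: Σ corner-gray over 7 cells = 3282  → 11.5095
Σ rows: total corner-gray = 30023  → 105.2865 mm³

105.287


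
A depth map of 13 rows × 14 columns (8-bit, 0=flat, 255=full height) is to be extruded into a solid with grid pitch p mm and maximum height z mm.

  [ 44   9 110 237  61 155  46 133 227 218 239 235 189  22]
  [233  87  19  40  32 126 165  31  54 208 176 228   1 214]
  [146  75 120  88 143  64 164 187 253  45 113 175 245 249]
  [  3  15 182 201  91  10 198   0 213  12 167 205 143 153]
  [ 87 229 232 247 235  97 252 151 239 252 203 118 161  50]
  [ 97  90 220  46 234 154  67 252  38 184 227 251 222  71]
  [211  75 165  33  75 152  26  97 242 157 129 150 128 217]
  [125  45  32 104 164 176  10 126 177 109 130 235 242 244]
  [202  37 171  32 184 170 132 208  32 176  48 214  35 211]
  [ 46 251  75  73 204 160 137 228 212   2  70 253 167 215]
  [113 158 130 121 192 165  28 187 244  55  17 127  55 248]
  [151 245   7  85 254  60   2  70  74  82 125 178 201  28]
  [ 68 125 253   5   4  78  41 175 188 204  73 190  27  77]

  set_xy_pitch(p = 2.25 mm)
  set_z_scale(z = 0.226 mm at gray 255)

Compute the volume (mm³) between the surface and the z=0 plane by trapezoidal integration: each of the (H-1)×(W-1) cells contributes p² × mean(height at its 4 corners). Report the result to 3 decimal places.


height_mm = gray/255 × 0.226; cell vol = 2.25² × mean(4 corners)
unit = 2.25² × 0.226 / (4×255) = 0.00112169 mm³ per gray-sum
row 0: Σ corner-gray over 13 cells = 6565  → 7.3639
row 1: Σ corner-gray over 13 cells = 6520  → 7.3134
row 2: Σ corner-gray over 13 cells = 6769  → 7.5927
row 3: Σ corner-gray over 13 cells = 7999  → 8.9724
row 4: Σ corner-gray over 13 cells = 9107  → 10.2152
row 5: Σ corner-gray over 13 cells = 7424  → 8.3274
row 6: Σ corner-gray over 13 cells = 6755  → 7.5770
row 7: Σ corner-gray over 13 cells = 6760  → 7.5826
row 8: Σ corner-gray over 13 cells = 7216  → 8.0941
row 9: Σ corner-gray over 13 cells = 7244  → 8.1255
row 10: Σ corner-gray over 13 cells = 6264  → 7.0263
row 11: Σ corner-gray over 13 cells = 5816  → 6.5238
Σ rows: total corner-gray = 84439  → 94.7145 mm³

94.714


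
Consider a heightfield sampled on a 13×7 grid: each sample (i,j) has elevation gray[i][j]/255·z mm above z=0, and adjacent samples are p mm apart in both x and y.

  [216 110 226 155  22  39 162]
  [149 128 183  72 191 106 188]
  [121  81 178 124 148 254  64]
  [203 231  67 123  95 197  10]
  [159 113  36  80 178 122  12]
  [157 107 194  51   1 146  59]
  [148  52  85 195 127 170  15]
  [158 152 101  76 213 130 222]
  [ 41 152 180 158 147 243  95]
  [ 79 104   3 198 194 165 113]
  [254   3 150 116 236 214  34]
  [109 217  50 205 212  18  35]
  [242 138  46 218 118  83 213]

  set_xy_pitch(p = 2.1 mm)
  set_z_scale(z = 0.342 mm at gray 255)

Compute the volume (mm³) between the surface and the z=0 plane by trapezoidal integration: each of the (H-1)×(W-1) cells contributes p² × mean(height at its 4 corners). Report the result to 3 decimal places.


56.013

height_mm = gray/255 × 0.342; cell vol = 2.1² × mean(4 corners)
unit = 2.1² × 0.342 / (4×255) = 0.00147865 mm³ per gray-sum
row 0: Σ corner-gray over 6 cells = 3179  → 4.7006
row 1: Σ corner-gray over 6 cells = 3452  → 5.1043
row 2: Σ corner-gray over 6 cells = 3394  → 5.0185
row 3: Σ corner-gray over 6 cells = 2868  → 4.2408
row 4: Σ corner-gray over 6 cells = 2443  → 3.6123
row 5: Σ corner-gray over 6 cells = 2635  → 3.8962
row 6: Σ corner-gray over 6 cells = 3145  → 4.6503
row 7: Σ corner-gray over 6 cells = 3620  → 5.3527
row 8: Σ corner-gray over 6 cells = 3416  → 5.0511
row 9: Σ corner-gray over 6 cells = 3246  → 4.7997
row 10: Σ corner-gray over 6 cells = 3274  → 4.8411
row 11: Σ corner-gray over 6 cells = 3209  → 4.7450
Σ rows: total corner-gray = 37881  → 56.0126 mm³


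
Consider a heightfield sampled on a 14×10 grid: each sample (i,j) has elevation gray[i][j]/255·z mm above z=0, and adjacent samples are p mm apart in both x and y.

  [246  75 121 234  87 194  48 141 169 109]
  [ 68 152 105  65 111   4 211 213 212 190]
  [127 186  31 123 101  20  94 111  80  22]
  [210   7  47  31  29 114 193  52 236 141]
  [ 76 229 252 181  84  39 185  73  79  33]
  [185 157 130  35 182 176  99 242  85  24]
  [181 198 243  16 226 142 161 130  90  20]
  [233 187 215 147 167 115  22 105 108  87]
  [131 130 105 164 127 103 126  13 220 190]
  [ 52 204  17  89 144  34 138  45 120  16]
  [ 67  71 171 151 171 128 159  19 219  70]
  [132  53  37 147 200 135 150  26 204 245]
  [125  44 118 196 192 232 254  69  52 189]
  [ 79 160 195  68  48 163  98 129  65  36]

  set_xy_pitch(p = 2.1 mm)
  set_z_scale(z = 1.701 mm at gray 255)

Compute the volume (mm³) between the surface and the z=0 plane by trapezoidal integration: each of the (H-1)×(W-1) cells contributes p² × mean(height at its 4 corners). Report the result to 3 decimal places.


427.345

height_mm = gray/255 × 1.701; cell vol = 2.1² × mean(4 corners)
unit = 2.1² × 1.701 / (4×255) = 0.00735432 mm³ per gray-sum
row 0: Σ corner-gray over 9 cells = 4897  → 36.0141
row 1: Σ corner-gray over 9 cells = 4045  → 29.7482
row 2: Σ corner-gray over 9 cells = 3410  → 25.0782
row 3: Σ corner-gray over 9 cells = 4122  → 30.3145
row 4: Σ corner-gray over 9 cells = 4774  → 35.1095
row 5: Σ corner-gray over 9 cells = 5034  → 37.0217
row 6: Σ corner-gray over 9 cells = 5065  → 37.2496
row 7: Σ corner-gray over 9 cells = 4749  → 34.9257
row 8: Σ corner-gray over 9 cells = 3947  → 29.0275
row 9: Σ corner-gray over 9 cells = 3965  → 29.1599
row 10: Σ corner-gray over 9 cells = 4596  → 33.8005
row 11: Σ corner-gray over 9 cells = 4909  → 36.1024
row 12: Σ corner-gray over 9 cells = 4595  → 33.7931
Σ rows: total corner-gray = 58108  → 427.3450 mm³


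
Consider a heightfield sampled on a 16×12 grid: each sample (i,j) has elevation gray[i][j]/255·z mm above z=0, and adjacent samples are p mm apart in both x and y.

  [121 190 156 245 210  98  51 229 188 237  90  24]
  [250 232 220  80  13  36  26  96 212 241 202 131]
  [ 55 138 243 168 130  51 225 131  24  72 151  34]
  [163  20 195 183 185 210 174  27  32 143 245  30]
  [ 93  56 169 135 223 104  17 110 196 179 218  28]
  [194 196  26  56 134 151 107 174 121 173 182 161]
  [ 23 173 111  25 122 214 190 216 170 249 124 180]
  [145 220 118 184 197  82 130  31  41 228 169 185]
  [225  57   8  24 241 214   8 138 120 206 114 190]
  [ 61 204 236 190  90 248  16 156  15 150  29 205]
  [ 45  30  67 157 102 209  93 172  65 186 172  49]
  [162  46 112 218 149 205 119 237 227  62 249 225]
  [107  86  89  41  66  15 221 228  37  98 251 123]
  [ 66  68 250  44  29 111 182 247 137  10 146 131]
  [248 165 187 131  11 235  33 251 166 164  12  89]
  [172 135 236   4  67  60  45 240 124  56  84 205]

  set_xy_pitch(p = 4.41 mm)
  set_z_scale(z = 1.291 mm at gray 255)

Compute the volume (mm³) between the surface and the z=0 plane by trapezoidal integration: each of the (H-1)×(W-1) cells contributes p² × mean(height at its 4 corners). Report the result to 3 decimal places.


2183.860

height_mm = gray/255 × 1.291; cell vol = 4.41² × mean(4 corners)
unit = 4.41² × 1.291 / (4×255) = 0.0246152 mm³ per gray-sum
row 0: Σ corner-gray over 11 cells = 6630  → 163.1987
row 1: Σ corner-gray over 11 cells = 5852  → 144.0481
row 2: Σ corner-gray over 11 cells = 5776  → 142.1774
row 3: Σ corner-gray over 11 cells = 5956  → 146.6081
row 4: Σ corner-gray over 11 cells = 5930  → 145.9681
row 5: Σ corner-gray over 11 cells = 6386  → 157.1926
row 6: Σ corner-gray over 11 cells = 6521  → 160.5157
row 7: Σ corner-gray over 11 cells = 5805  → 142.8912
row 8: Σ corner-gray over 11 cells = 5609  → 138.0666
row 9: Σ corner-gray over 11 cells = 5534  → 136.2205
row 10: Σ corner-gray over 11 cells = 6235  → 153.4757
row 11: Σ corner-gray over 11 cells = 6129  → 150.8665
row 12: Σ corner-gray over 11 cells = 5139  → 126.4975
row 13: Σ corner-gray over 11 cells = 5692  → 140.1097
row 14: Σ corner-gray over 11 cells = 5526  → 136.0236
Σ rows: total corner-gray = 88720  → 2183.8599 mm³


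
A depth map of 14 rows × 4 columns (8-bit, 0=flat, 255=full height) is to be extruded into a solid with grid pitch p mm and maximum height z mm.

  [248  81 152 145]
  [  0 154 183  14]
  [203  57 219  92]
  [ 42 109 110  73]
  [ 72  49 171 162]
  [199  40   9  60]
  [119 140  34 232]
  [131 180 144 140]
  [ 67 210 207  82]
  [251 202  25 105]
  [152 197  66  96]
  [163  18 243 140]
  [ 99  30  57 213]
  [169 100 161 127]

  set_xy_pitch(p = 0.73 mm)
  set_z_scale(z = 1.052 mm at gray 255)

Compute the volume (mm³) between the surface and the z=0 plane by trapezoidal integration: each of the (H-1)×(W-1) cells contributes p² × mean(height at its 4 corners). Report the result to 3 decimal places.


height_mm = gray/255 × 1.052; cell vol = 0.73² × mean(4 corners)
unit = 0.73² × 1.052 / (4×255) = 0.000549618 mm³ per gray-sum
row 0: Σ corner-gray over 3 cells = 1547  → 0.8503
row 1: Σ corner-gray over 3 cells = 1535  → 0.8437
row 2: Σ corner-gray over 3 cells = 1400  → 0.7695
row 3: Σ corner-gray over 3 cells = 1227  → 0.6744
row 4: Σ corner-gray over 3 cells = 1031  → 0.5667
row 5: Σ corner-gray over 3 cells = 1056  → 0.5804
row 6: Σ corner-gray over 3 cells = 1618  → 0.8893
row 7: Σ corner-gray over 3 cells = 1902  → 1.0454
row 8: Σ corner-gray over 3 cells = 1793  → 0.9855
row 9: Σ corner-gray over 3 cells = 1584  → 0.8706
row 10: Σ corner-gray over 3 cells = 1599  → 0.8788
row 11: Σ corner-gray over 3 cells = 1311  → 0.7205
row 12: Σ corner-gray over 3 cells = 1304  → 0.7167
Σ rows: total corner-gray = 18907  → 10.3916 mm³

10.392


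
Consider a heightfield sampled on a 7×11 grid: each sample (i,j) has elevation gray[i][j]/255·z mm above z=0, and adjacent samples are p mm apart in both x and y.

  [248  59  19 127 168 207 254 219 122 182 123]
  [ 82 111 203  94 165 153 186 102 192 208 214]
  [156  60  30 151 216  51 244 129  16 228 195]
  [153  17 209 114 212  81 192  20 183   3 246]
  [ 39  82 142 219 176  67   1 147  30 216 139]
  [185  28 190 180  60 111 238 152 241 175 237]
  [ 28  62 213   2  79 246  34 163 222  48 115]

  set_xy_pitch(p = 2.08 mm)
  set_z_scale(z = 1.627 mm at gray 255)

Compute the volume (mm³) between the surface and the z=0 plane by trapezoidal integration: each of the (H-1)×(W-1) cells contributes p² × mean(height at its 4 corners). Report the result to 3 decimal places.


height_mm = gray/255 × 1.627; cell vol = 2.08² × mean(4 corners)
unit = 2.08² × 1.627 / (4×255) = 0.00690103 mm³ per gray-sum
row 0: Σ corner-gray over 10 cells = 6209  → 42.8485
row 1: Σ corner-gray over 10 cells = 5725  → 39.5084
row 2: Σ corner-gray over 10 cells = 5062  → 34.9330
row 3: Σ corner-gray over 10 cells = 4799  → 33.1181
row 4: Σ corner-gray over 10 cells = 5510  → 38.0247
row 5: Σ corner-gray over 10 cells = 5453  → 37.6313
Σ rows: total corner-gray = 32758  → 226.0640 mm³

226.064


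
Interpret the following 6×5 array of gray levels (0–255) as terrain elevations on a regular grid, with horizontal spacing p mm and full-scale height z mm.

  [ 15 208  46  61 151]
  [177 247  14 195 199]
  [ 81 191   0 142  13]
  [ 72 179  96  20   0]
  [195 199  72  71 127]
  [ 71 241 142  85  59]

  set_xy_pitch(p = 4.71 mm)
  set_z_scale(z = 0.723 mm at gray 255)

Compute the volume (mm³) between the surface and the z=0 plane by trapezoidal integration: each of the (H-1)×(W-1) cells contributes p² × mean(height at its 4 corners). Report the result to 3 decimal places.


146.145

height_mm = gray/255 × 0.723; cell vol = 4.71² × mean(4 corners)
unit = 4.71² × 0.723 / (4×255) = 0.0157246 mm³ per gray-sum
row 0: Σ corner-gray over 4 cells = 2084  → 32.7701
row 1: Σ corner-gray over 4 cells = 2048  → 32.2040
row 2: Σ corner-gray over 4 cells = 1422  → 22.3604
row 3: Σ corner-gray over 4 cells = 1668  → 26.2287
row 4: Σ corner-gray over 4 cells = 2072  → 32.5814
Σ rows: total corner-gray = 9294  → 146.1445 mm³


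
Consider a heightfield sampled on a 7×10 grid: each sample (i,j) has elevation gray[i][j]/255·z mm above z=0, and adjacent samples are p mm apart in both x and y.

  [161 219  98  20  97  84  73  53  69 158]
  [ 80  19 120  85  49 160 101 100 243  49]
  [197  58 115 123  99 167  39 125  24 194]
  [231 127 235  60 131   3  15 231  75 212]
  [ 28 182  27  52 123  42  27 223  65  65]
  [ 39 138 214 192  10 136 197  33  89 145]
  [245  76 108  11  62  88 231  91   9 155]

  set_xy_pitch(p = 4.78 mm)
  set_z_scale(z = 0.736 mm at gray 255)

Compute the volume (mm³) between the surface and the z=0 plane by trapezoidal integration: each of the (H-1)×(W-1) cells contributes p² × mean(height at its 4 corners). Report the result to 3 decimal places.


height_mm = gray/255 × 0.736; cell vol = 4.78² × mean(4 corners)
unit = 4.78² × 0.736 / (4×255) = 0.0164867 mm³ per gray-sum
row 0: Σ corner-gray over 9 cells = 3628  → 59.8137
row 1: Σ corner-gray over 9 cells = 3774  → 62.2208
row 2: Σ corner-gray over 9 cells = 4088  → 67.3976
row 3: Σ corner-gray over 9 cells = 3772  → 62.1878
row 4: Σ corner-gray over 9 cells = 3777  → 62.2702
row 5: Σ corner-gray over 9 cells = 3954  → 65.1884
Σ rows: total corner-gray = 22993  → 379.0784 mm³

379.078


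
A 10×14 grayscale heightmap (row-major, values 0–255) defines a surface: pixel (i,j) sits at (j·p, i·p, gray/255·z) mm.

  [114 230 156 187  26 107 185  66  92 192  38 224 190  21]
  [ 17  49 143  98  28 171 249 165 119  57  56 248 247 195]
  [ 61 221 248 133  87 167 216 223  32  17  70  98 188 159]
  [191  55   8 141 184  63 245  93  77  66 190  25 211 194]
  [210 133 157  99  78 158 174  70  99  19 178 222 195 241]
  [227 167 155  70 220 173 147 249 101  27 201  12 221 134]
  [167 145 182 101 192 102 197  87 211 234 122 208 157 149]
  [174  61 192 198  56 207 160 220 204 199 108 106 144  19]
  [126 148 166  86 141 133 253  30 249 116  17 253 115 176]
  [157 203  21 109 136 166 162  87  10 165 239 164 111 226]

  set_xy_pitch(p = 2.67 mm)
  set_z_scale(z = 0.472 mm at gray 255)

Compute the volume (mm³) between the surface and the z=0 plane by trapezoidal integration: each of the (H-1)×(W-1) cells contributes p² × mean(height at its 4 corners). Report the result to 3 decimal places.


height_mm = gray/255 × 0.472; cell vol = 2.67² × mean(4 corners)
unit = 2.67² × 0.472 / (4×255) = 0.00329886 mm³ per gray-sum
row 0: Σ corner-gray over 13 cells = 6993  → 23.0690
row 1: Σ corner-gray over 13 cells = 7092  → 23.3955
row 2: Σ corner-gray over 13 cells = 6721  → 22.1717
row 3: Σ corner-gray over 13 cells = 6716  → 22.1552
row 4: Σ corner-gray over 13 cells = 7462  → 24.6161
row 5: Σ corner-gray over 13 cells = 8039  → 26.5196
row 6: Σ corner-gray over 13 cells = 8095  → 26.7043
row 7: Σ corner-gray over 13 cells = 7619  → 25.1340
row 8: Σ corner-gray over 13 cells = 7245  → 23.9003
Σ rows: total corner-gray = 65982  → 217.6656 mm³

217.666


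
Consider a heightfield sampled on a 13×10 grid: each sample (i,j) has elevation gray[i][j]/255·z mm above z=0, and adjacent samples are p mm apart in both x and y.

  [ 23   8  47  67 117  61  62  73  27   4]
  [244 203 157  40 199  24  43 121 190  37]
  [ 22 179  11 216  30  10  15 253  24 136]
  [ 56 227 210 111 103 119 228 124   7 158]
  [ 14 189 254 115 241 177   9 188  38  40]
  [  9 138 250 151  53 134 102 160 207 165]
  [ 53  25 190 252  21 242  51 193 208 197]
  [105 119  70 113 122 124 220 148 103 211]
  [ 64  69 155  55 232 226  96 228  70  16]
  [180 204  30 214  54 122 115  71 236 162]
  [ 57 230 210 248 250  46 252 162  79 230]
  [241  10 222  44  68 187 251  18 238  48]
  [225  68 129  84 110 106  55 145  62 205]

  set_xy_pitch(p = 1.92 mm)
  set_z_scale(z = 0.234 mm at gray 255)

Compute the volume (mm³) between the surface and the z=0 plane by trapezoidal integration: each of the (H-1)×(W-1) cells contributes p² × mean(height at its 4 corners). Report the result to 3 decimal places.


47.665

height_mm = gray/255 × 0.234; cell vol = 1.92² × mean(4 corners)
unit = 1.92² × 0.234 / (4×255) = 0.000845704 mm³ per gray-sum
row 0: Σ corner-gray over 9 cells = 3186  → 2.6944
row 1: Σ corner-gray over 9 cells = 3869  → 3.2720
row 2: Σ corner-gray over 9 cells = 4106  → 3.4725
row 3: Σ corner-gray over 9 cells = 4948  → 4.1845
row 4: Σ corner-gray over 9 cells = 5040  → 4.2623
row 5: Σ corner-gray over 9 cells = 5178  → 4.3791
row 6: Σ corner-gray over 9 cells = 4968  → 4.2015
row 7: Σ corner-gray over 9 cells = 4696  → 3.9714
row 8: Σ corner-gray over 9 cells = 4776  → 4.0391
row 9: Σ corner-gray over 9 cells = 5675  → 4.7994
row 10: Σ corner-gray over 9 cells = 5606  → 4.7410
row 11: Σ corner-gray over 9 cells = 4313  → 3.6475
Σ rows: total corner-gray = 56361  → 47.6647 mm³


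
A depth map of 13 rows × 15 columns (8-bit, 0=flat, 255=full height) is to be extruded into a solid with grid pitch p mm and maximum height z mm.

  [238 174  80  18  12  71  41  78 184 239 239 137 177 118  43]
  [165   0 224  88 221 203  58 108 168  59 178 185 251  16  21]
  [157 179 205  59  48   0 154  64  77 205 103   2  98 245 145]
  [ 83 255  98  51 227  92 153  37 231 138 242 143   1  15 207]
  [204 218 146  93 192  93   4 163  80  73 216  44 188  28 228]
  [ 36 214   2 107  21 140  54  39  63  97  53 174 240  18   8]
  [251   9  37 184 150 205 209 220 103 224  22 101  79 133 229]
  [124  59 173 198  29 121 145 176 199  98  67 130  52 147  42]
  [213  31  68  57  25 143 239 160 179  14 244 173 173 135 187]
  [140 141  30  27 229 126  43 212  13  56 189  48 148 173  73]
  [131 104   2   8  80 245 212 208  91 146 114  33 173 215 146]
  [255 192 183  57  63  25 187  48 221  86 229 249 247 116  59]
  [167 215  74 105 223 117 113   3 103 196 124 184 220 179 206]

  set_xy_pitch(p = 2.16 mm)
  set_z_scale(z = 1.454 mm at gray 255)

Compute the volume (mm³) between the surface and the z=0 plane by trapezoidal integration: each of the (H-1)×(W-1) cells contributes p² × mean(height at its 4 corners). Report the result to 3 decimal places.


557.294

height_mm = gray/255 × 1.454; cell vol = 2.16² × mean(4 corners)
unit = 2.16² × 1.454 / (4×255) = 0.00665077 mm³ per gray-sum
row 0: Σ corner-gray over 14 cells = 7121  → 47.3601
row 1: Σ corner-gray over 14 cells = 6884  → 45.7839
row 2: Σ corner-gray over 14 cells = 6836  → 45.4646
row 3: Σ corner-gray over 14 cells = 7164  → 47.6461
row 4: Σ corner-gray over 14 cells = 5996  → 39.8780
row 5: Σ corner-gray over 14 cells = 6320  → 42.0328
row 6: Σ corner-gray over 14 cells = 7186  → 47.7924
row 7: Σ corner-gray over 14 cells = 7036  → 46.7948
row 8: Σ corner-gray over 14 cells = 6765  → 44.9924
row 9: Σ corner-gray over 14 cells = 6622  → 44.0414
row 10: Σ corner-gray over 14 cells = 7659  → 50.9382
row 11: Σ corner-gray over 14 cells = 8205  → 54.5695
Σ rows: total corner-gray = 83794  → 557.2944 mm³


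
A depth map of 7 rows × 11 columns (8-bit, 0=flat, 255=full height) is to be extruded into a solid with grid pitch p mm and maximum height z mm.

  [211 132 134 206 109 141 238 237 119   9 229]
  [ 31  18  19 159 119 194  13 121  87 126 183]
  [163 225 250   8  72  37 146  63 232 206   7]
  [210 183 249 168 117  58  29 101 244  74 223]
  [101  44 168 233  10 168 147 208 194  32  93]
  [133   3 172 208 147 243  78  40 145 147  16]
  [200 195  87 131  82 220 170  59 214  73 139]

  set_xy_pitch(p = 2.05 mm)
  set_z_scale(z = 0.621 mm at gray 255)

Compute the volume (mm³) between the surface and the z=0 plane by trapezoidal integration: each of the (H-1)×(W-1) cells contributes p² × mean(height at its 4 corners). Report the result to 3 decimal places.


height_mm = gray/255 × 0.621; cell vol = 2.05² × mean(4 corners)
unit = 2.05² × 0.621 / (4×255) = 0.00255858 mm³ per gray-sum
row 0: Σ corner-gray over 10 cells = 5016  → 12.8338
row 1: Σ corner-gray over 10 cells = 4574  → 11.7029
row 2: Σ corner-gray over 10 cells = 5527  → 14.1413
row 3: Σ corner-gray over 10 cells = 5481  → 14.0236
row 4: Σ corner-gray over 10 cells = 5117  → 13.0923
row 5: Σ corner-gray over 10 cells = 5316  → 13.6014
Σ rows: total corner-gray = 31031  → 79.3953 mm³

79.395


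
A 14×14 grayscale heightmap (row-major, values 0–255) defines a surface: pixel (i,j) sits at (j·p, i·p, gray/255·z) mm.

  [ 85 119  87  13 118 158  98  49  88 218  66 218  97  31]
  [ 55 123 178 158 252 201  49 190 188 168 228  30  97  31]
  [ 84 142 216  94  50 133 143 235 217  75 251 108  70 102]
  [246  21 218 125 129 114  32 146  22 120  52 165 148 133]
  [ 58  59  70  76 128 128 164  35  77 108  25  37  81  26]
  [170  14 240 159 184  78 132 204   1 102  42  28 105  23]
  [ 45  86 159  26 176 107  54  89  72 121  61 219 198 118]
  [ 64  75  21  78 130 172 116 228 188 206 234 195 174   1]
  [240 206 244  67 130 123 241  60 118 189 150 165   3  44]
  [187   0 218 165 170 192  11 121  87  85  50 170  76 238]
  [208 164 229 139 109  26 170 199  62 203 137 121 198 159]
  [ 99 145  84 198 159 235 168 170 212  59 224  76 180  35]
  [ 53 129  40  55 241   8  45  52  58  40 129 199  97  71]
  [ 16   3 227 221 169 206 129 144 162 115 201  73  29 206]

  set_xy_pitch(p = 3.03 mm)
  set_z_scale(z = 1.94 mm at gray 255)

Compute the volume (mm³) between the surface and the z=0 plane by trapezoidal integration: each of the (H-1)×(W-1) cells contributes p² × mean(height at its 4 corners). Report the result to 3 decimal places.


1465.701

height_mm = gray/255 × 1.94; cell vol = 3.03² × mean(4 corners)
unit = 3.03² × 1.94 / (4×255) = 0.0174617 mm³ per gray-sum
row 0: Σ corner-gray over 13 cells = 6584  → 114.9679
row 1: Σ corner-gray over 13 cells = 7464  → 130.3342
row 2: Σ corner-gray over 13 cells = 6617  → 115.5441
row 3: Σ corner-gray over 13 cells = 5023  → 87.7102
row 4: Σ corner-gray over 13 cells = 4831  → 84.3575
row 5: Σ corner-gray over 13 cells = 5670  → 99.0079
row 6: Σ corner-gray over 13 cells = 6598  → 115.2124
row 7: Σ corner-gray over 13 cells = 7375  → 128.7801
row 8: Σ corner-gray over 13 cells = 6791  → 118.5825
row 9: Σ corner-gray over 13 cells = 6996  → 122.1621
row 10: Σ corner-gray over 13 cells = 7835  → 136.8125
row 11: Σ corner-gray over 13 cells = 6264  → 109.3802
row 12: Σ corner-gray over 13 cells = 5890  → 102.8495
Σ rows: total corner-gray = 83938  → 1465.7012 mm³
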